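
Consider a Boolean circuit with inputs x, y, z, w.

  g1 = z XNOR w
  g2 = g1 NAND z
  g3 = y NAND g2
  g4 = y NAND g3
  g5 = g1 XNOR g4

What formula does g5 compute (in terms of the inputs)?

g1 = z XNOR w
g2 = g1 NAND z = (z XNOR w) NAND z
g3 = y NAND g2 = y NAND ((z XNOR w) NAND z)
g4 = y NAND g3 = y NAND (y NAND ((z XNOR w) NAND z))
g5 = g1 XNOR g4 = (z XNOR w) XNOR (y NAND (y NAND ((z XNOR w) NAND z)))

(z XNOR w) XNOR (y NAND (y NAND ((z XNOR w) NAND z)))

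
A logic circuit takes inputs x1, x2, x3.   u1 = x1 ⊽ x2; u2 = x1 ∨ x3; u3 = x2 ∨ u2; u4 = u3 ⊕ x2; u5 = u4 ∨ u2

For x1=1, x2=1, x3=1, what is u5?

u2 = 1 ∨ 1 = 1
u3 = 1 ∨ 1 = 1
u4 = 1 ⊕ 1 = 0
u5 = 0 ∨ 1 = 1

1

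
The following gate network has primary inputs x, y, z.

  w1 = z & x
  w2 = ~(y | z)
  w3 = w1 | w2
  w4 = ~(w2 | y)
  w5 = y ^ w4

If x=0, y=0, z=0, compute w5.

0

w2 = ~(0 | 0) = 1
w4 = ~(1 | 0) = 0
w5 = 0 ^ 0 = 0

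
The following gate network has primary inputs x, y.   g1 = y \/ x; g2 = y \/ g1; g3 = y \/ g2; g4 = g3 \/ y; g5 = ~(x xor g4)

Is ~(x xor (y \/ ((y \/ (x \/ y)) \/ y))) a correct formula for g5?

g1 = y \/ x
g2 = y \/ g1 = y \/ (y \/ x)
g3 = y \/ g2 = y \/ (y \/ (y \/ x))
g4 = g3 \/ y = (y \/ (y \/ (y \/ x))) \/ y
g5 = ~(x xor g4) = ~(x xor ((y \/ (y \/ (y \/ x))) \/ y))
At x=0, y=1: circuit gives 0, formula gives 0.
At x=0, y=0: circuit gives 1, formula gives 1.
Agrees on all 4 inputs.

Yes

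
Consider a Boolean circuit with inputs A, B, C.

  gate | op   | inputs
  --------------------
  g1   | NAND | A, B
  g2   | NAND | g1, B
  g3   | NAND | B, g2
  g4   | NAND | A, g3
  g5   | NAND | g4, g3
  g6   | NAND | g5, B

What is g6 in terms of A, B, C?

((A NAND (B NAND ((A NAND B) NAND B))) NAND (B NAND ((A NAND B) NAND B))) NAND B

g1 = A NAND B
g2 = g1 NAND B = (A NAND B) NAND B
g3 = B NAND g2 = B NAND ((A NAND B) NAND B)
g4 = A NAND g3 = A NAND (B NAND ((A NAND B) NAND B))
g5 = g4 NAND g3 = (A NAND (B NAND ((A NAND B) NAND B))) NAND (B NAND ((A NAND B) NAND B))
g6 = g5 NAND B = ((A NAND (B NAND ((A NAND B) NAND B))) NAND (B NAND ((A NAND B) NAND B))) NAND B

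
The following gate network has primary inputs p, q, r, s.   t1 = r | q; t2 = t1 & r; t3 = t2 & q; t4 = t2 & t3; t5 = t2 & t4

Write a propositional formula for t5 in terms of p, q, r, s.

t1 = r | q
t2 = t1 & r = (r | q) & r
t3 = t2 & q = ((r | q) & r) & q
t4 = t2 & t3 = ((r | q) & r) & (((r | q) & r) & q)
t5 = t2 & t4 = ((r | q) & r) & (((r | q) & r) & (((r | q) & r) & q))

((r | q) & r) & (((r | q) & r) & (((r | q) & r) & q))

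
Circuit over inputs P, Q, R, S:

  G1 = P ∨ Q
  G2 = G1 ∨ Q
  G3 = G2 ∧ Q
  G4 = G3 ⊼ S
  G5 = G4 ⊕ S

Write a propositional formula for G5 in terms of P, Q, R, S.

G1 = P ∨ Q
G2 = G1 ∨ Q = (P ∨ Q) ∨ Q
G3 = G2 ∧ Q = ((P ∨ Q) ∨ Q) ∧ Q
G4 = G3 ⊼ S = (((P ∨ Q) ∨ Q) ∧ Q) ⊼ S
G5 = G4 ⊕ S = ((((P ∨ Q) ∨ Q) ∧ Q) ⊼ S) ⊕ S

((((P ∨ Q) ∨ Q) ∧ Q) ⊼ S) ⊕ S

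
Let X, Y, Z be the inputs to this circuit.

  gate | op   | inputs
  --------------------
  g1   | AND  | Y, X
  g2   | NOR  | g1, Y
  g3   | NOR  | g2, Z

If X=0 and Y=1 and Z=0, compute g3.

1

g1 = 1 AND 0 = 0
g2 = 0 NOR 1 = 0
g3 = 0 NOR 0 = 1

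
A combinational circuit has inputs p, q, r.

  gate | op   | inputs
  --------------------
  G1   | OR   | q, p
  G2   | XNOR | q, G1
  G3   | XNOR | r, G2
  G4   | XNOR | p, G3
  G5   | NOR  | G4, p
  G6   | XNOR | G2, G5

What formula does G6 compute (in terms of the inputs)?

(q XNOR (q OR p)) XNOR ((p XNOR (r XNOR (q XNOR (q OR p)))) NOR p)

G1 = q OR p
G2 = q XNOR G1 = q XNOR (q OR p)
G3 = r XNOR G2 = r XNOR (q XNOR (q OR p))
G4 = p XNOR G3 = p XNOR (r XNOR (q XNOR (q OR p)))
G5 = G4 NOR p = (p XNOR (r XNOR (q XNOR (q OR p)))) NOR p
G6 = G2 XNOR G5 = (q XNOR (q OR p)) XNOR ((p XNOR (r XNOR (q XNOR (q OR p)))) NOR p)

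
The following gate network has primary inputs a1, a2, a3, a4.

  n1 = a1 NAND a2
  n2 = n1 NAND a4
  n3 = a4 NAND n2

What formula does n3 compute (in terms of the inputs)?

a4 NAND ((a1 NAND a2) NAND a4)

n1 = a1 NAND a2
n2 = n1 NAND a4 = (a1 NAND a2) NAND a4
n3 = a4 NAND n2 = a4 NAND ((a1 NAND a2) NAND a4)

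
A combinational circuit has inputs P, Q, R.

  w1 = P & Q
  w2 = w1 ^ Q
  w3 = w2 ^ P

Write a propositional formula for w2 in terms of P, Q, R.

w1 = P & Q
w2 = w1 ^ Q = (P & Q) ^ Q

(P & Q) ^ Q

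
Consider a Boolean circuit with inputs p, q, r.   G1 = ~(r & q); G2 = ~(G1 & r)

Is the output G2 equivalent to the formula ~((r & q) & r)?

No

G1 = ~(r & q)
G2 = ~(G1 & r) = ~((~(r & q)) & r)
At p=0, q=0, r=1: circuit gives 0, formula gives 1.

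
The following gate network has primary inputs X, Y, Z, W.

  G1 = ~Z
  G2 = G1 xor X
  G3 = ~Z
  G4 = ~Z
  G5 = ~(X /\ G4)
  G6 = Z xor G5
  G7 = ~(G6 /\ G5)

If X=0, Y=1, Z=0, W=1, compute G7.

0

G4 = ~0 = 1
G5 = ~(0 /\ 1) = 1
G6 = 0 xor 1 = 1
G7 = ~(1 /\ 1) = 0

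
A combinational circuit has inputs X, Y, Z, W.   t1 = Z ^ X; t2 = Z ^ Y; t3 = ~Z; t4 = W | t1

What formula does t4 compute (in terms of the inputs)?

t1 = Z ^ X
t4 = W | t1 = W | (Z ^ X)

W | (Z ^ X)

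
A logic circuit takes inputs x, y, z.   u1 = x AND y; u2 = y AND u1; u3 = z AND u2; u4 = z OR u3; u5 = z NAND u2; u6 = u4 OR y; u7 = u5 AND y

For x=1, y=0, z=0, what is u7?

0

u1 = 1 AND 0 = 0
u2 = 0 AND 0 = 0
u5 = 0 NAND 0 = 1
u7 = 1 AND 0 = 0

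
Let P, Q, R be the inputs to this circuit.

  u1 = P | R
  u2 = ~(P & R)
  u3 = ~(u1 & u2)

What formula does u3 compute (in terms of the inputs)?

u1 = P | R
u2 = ~(P & R)
u3 = ~(u1 & u2) = ~((P | R) & (~(P & R)))

~((P | R) & (~(P & R)))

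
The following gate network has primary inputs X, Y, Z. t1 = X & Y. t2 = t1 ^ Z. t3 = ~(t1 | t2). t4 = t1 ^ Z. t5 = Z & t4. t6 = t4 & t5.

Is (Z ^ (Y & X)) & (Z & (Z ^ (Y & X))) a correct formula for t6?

t1 = X & Y
t4 = t1 ^ Z = (X & Y) ^ Z
t5 = Z & t4 = Z & ((X & Y) ^ Z)
t6 = t4 & t5 = ((X & Y) ^ Z) & (Z & ((X & Y) ^ Z))
At X=0, Y=0, Z=0: circuit gives 0, formula gives 0.
At X=0, Y=0, Z=1: circuit gives 1, formula gives 1.
Agrees on all 8 inputs.

Yes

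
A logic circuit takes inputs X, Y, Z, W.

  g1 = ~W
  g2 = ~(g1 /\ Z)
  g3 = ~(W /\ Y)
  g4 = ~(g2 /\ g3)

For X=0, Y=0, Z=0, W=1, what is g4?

0

g1 = ~1 = 0
g2 = ~(0 /\ 0) = 1
g3 = ~(1 /\ 0) = 1
g4 = ~(1 /\ 1) = 0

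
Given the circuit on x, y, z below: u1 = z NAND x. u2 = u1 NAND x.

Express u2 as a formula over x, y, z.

(z NAND x) NAND x

u1 = z NAND x
u2 = u1 NAND x = (z NAND x) NAND x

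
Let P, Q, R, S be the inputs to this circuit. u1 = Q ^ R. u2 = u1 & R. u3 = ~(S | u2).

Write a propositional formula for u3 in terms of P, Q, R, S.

~(S | ((Q ^ R) & R))

u1 = Q ^ R
u2 = u1 & R = (Q ^ R) & R
u3 = ~(S | u2) = ~(S | ((Q ^ R) & R))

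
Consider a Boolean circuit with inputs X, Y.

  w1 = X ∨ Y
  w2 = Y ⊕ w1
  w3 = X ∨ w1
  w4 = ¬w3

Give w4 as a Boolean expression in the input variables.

¬(X ∨ (X ∨ Y))

w1 = X ∨ Y
w3 = X ∨ w1 = X ∨ (X ∨ Y)
w4 = ¬w3 = ¬(X ∨ (X ∨ Y))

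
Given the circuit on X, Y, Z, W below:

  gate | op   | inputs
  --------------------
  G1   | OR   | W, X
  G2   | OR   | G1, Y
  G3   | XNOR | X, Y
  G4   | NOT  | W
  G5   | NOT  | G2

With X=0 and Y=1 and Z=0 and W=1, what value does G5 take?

0

G1 = 1 OR 0 = 1
G2 = 1 OR 1 = 1
G5 = NOT 1 = 0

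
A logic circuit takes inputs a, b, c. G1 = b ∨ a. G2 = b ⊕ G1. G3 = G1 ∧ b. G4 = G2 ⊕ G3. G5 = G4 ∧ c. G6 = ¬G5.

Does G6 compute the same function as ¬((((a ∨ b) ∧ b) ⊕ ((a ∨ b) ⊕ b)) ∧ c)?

Yes

G1 = b ∨ a
G2 = b ⊕ G1 = b ⊕ (b ∨ a)
G3 = G1 ∧ b = (b ∨ a) ∧ b
G4 = G2 ⊕ G3 = (b ⊕ (b ∨ a)) ⊕ ((b ∨ a) ∧ b)
G5 = G4 ∧ c = ((b ⊕ (b ∨ a)) ⊕ ((b ∨ a) ∧ b)) ∧ c
G6 = ¬G5 = ¬(((b ⊕ (b ∨ a)) ⊕ ((b ∨ a) ∧ b)) ∧ c)
At a=0, b=1, c=1: circuit gives 0, formula gives 0.
At a=0, b=0, c=0: circuit gives 1, formula gives 1.
Agrees on all 8 inputs.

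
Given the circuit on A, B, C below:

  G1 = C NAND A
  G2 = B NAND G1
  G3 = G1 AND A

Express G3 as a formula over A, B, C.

G1 = C NAND A
G3 = G1 AND A = (C NAND A) AND A

(C NAND A) AND A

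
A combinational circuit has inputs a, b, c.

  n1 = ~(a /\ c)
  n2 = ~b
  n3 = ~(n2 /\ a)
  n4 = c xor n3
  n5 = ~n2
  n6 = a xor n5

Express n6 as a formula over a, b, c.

a xor ~~b

n2 = ~b
n5 = ~n2 = ~~b
n6 = a xor n5 = a xor ~~b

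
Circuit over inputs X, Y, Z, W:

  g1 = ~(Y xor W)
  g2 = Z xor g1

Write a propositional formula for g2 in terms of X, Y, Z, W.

Z xor (~(Y xor W))

g1 = ~(Y xor W)
g2 = Z xor g1 = Z xor (~(Y xor W))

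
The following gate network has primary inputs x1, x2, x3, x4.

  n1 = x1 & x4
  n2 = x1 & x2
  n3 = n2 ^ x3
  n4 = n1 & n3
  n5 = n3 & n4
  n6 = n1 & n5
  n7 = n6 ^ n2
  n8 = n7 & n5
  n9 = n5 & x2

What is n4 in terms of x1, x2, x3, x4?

n1 = x1 & x4
n2 = x1 & x2
n3 = n2 ^ x3 = (x1 & x2) ^ x3
n4 = n1 & n3 = (x1 & x4) & ((x1 & x2) ^ x3)

(x1 & x4) & ((x1 & x2) ^ x3)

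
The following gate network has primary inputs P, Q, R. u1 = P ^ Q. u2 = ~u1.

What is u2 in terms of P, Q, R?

~(P ^ Q)

u1 = P ^ Q
u2 = ~u1 = ~(P ^ Q)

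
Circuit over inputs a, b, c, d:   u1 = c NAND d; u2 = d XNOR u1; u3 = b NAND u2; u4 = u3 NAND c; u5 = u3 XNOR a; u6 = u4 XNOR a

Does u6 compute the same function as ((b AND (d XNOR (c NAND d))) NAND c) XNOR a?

u1 = c NAND d
u2 = d XNOR u1 = d XNOR (c NAND d)
u3 = b NAND u2 = b NAND (d XNOR (c NAND d))
u4 = u3 NAND c = (b NAND (d XNOR (c NAND d))) NAND c
u6 = u4 XNOR a = ((b NAND (d XNOR (c NAND d))) NAND c) XNOR a
At a=0, b=0, c=1, d=0: circuit gives 1, formula gives 0.

No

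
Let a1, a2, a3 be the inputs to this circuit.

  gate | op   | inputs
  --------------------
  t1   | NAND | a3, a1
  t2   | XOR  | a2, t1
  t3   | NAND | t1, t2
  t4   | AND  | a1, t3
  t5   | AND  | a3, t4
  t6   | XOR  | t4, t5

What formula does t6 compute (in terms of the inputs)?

(a1 AND ((a3 NAND a1) NAND (a2 XOR (a3 NAND a1)))) XOR (a3 AND (a1 AND ((a3 NAND a1) NAND (a2 XOR (a3 NAND a1)))))

t1 = a3 NAND a1
t2 = a2 XOR t1 = a2 XOR (a3 NAND a1)
t3 = t1 NAND t2 = (a3 NAND a1) NAND (a2 XOR (a3 NAND a1))
t4 = a1 AND t3 = a1 AND ((a3 NAND a1) NAND (a2 XOR (a3 NAND a1)))
t5 = a3 AND t4 = a3 AND (a1 AND ((a3 NAND a1) NAND (a2 XOR (a3 NAND a1))))
t6 = t4 XOR t5 = (a1 AND ((a3 NAND a1) NAND (a2 XOR (a3 NAND a1)))) XOR (a3 AND (a1 AND ((a3 NAND a1) NAND (a2 XOR (a3 NAND a1)))))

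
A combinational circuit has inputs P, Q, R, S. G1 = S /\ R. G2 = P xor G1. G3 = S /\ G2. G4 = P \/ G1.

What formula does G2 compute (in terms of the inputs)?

G1 = S /\ R
G2 = P xor G1 = P xor (S /\ R)

P xor (S /\ R)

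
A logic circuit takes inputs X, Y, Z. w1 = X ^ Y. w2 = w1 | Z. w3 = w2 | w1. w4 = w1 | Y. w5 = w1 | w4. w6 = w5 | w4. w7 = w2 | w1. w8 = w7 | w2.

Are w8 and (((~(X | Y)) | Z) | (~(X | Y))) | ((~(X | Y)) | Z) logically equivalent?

w1 = X ^ Y
w2 = w1 | Z = (X ^ Y) | Z
w7 = w2 | w1 = ((X ^ Y) | Z) | (X ^ Y)
w8 = w7 | w2 = (((X ^ Y) | Z) | (X ^ Y)) | ((X ^ Y) | Z)
At X=0, Y=0, Z=0: circuit gives 0, formula gives 1.

No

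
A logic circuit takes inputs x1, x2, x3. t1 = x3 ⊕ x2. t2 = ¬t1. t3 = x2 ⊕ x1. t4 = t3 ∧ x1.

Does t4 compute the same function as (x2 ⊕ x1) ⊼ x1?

No

t3 = x2 ⊕ x1
t4 = t3 ∧ x1 = (x2 ⊕ x1) ∧ x1
At x1=0, x2=0, x3=0: circuit gives 0, formula gives 1.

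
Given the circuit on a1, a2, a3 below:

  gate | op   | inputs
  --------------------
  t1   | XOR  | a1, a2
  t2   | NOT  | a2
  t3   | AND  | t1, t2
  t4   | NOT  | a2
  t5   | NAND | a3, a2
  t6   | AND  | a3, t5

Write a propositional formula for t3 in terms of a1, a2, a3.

t1 = a1 XOR a2
t2 = NOT a2
t3 = t1 AND t2 = (a1 XOR a2) AND NOT a2

(a1 XOR a2) AND NOT a2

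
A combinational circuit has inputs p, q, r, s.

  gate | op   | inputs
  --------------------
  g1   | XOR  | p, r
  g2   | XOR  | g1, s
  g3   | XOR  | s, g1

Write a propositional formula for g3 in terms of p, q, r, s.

s XOR (p XOR r)

g1 = p XOR r
g3 = s XOR g1 = s XOR (p XOR r)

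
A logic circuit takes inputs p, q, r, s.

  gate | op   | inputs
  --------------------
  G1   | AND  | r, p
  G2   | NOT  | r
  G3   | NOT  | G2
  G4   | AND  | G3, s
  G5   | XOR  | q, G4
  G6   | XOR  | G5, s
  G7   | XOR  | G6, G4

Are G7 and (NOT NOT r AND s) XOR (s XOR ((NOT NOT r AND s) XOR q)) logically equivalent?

G2 = NOT r
G3 = NOT G2 = NOT NOT r
G4 = G3 AND s = NOT NOT r AND s
G5 = q XOR G4 = q XOR (NOT NOT r AND s)
G6 = G5 XOR s = (q XOR (NOT NOT r AND s)) XOR s
G7 = G6 XOR G4 = ((q XOR (NOT NOT r AND s)) XOR s) XOR (NOT NOT r AND s)
At p=0, q=0, r=0, s=0: circuit gives 0, formula gives 0.
At p=0, q=0, r=0, s=1: circuit gives 1, formula gives 1.
Agrees on all 16 inputs.

Yes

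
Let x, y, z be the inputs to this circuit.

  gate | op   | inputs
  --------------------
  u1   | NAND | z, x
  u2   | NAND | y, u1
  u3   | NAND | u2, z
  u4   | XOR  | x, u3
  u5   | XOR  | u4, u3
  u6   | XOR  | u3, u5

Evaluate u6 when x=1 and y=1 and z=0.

u1 = 0 NAND 1 = 1
u2 = 1 NAND 1 = 0
u3 = 0 NAND 0 = 1
u4 = 1 XOR 1 = 0
u5 = 0 XOR 1 = 1
u6 = 1 XOR 1 = 0

0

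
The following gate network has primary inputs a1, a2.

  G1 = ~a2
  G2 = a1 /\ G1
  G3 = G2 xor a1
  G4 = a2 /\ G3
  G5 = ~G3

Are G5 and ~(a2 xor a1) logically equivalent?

No

G1 = ~a2
G2 = a1 /\ G1 = a1 /\ ~a2
G3 = G2 xor a1 = (a1 /\ ~a2) xor a1
G5 = ~G3 = ~((a1 /\ ~a2) xor a1)
At a1=0, a2=1: circuit gives 1, formula gives 0.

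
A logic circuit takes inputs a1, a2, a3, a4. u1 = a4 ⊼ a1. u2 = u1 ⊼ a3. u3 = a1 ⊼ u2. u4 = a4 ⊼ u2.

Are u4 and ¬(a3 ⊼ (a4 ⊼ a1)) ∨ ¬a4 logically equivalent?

Yes

u1 = a4 ⊼ a1
u2 = u1 ⊼ a3 = (a4 ⊼ a1) ⊼ a3
u4 = a4 ⊼ u2 = a4 ⊼ ((a4 ⊼ a1) ⊼ a3)
At a1=0, a2=0, a3=0, a4=1: circuit gives 0, formula gives 0.
At a1=0, a2=0, a3=0, a4=0: circuit gives 1, formula gives 1.
Agrees on all 16 inputs.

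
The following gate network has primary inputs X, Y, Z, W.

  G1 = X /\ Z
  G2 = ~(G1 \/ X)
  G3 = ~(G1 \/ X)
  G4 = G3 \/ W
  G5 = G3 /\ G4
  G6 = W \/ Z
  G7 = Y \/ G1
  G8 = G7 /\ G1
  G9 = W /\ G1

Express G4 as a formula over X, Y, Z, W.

G1 = X /\ Z
G3 = ~(G1 \/ X) = ~((X /\ Z) \/ X)
G4 = G3 \/ W = (~((X /\ Z) \/ X)) \/ W

(~((X /\ Z) \/ X)) \/ W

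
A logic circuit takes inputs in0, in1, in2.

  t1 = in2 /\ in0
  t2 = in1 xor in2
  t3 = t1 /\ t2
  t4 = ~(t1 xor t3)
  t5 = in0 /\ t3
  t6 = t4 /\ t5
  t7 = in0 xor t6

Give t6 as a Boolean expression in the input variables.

(~((in2 /\ in0) xor ((in2 /\ in0) /\ (in1 xor in2)))) /\ (in0 /\ ((in2 /\ in0) /\ (in1 xor in2)))

t1 = in2 /\ in0
t2 = in1 xor in2
t3 = t1 /\ t2 = (in2 /\ in0) /\ (in1 xor in2)
t4 = ~(t1 xor t3) = ~((in2 /\ in0) xor ((in2 /\ in0) /\ (in1 xor in2)))
t5 = in0 /\ t3 = in0 /\ ((in2 /\ in0) /\ (in1 xor in2))
t6 = t4 /\ t5 = (~((in2 /\ in0) xor ((in2 /\ in0) /\ (in1 xor in2)))) /\ (in0 /\ ((in2 /\ in0) /\ (in1 xor in2)))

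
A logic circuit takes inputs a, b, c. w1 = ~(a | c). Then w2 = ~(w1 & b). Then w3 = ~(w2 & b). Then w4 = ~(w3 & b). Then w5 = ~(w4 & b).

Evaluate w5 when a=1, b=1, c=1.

0

w1 = ~(1 | 1) = 0
w2 = ~(0 & 1) = 1
w3 = ~(1 & 1) = 0
w4 = ~(0 & 1) = 1
w5 = ~(1 & 1) = 0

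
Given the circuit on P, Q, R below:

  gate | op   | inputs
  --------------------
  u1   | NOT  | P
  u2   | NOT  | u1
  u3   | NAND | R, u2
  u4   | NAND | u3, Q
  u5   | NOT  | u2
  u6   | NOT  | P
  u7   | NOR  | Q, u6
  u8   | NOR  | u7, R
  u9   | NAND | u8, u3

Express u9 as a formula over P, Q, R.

u1 = NOT P
u2 = NOT u1 = NOT NOT P
u3 = R NAND u2 = R NAND NOT NOT P
u6 = NOT P
u7 = Q NOR u6 = Q NOR NOT P
u8 = u7 NOR R = (Q NOR NOT P) NOR R
u9 = u8 NAND u3 = ((Q NOR NOT P) NOR R) NAND (R NAND NOT NOT P)

((Q NOR NOT P) NOR R) NAND (R NAND NOT NOT P)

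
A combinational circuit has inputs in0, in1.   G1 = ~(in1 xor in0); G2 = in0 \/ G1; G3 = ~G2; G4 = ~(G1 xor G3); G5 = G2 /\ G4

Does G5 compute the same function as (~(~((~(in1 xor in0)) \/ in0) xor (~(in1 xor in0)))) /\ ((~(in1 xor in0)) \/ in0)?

G1 = ~(in1 xor in0)
G2 = in0 \/ G1 = in0 \/ (~(in1 xor in0))
G3 = ~G2 = ~(in0 \/ (~(in1 xor in0)))
G4 = ~(G1 xor G3) = ~((~(in1 xor in0)) xor ~(in0 \/ (~(in1 xor in0))))
G5 = G2 /\ G4 = (in0 \/ (~(in1 xor in0))) /\ (~((~(in1 xor in0)) xor ~(in0 \/ (~(in1 xor in0)))))
At in0=0, in1=0: circuit gives 0, formula gives 0.
At in0=1, in1=0: circuit gives 1, formula gives 1.
Agrees on all 4 inputs.

Yes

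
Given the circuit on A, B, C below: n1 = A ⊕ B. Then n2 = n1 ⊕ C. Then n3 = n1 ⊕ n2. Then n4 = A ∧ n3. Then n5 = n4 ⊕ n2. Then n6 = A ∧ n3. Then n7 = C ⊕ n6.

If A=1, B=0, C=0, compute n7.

0

n1 = 1 ⊕ 0 = 1
n2 = 1 ⊕ 0 = 1
n3 = 1 ⊕ 1 = 0
n6 = 1 ∧ 0 = 0
n7 = 0 ⊕ 0 = 0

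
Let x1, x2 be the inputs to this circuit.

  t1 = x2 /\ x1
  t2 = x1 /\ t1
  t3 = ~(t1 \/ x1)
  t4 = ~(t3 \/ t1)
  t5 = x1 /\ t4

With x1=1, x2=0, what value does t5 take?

t1 = 0 /\ 1 = 0
t3 = ~(0 \/ 1) = 0
t4 = ~(0 \/ 0) = 1
t5 = 1 /\ 1 = 1

1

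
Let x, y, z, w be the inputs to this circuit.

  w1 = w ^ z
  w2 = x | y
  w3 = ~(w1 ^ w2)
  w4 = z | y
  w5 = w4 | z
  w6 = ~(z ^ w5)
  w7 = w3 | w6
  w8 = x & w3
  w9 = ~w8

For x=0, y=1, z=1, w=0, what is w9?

w1 = 0 ^ 1 = 1
w2 = 0 | 1 = 1
w3 = ~(1 ^ 1) = 1
w8 = 0 & 1 = 0
w9 = ~0 = 1

1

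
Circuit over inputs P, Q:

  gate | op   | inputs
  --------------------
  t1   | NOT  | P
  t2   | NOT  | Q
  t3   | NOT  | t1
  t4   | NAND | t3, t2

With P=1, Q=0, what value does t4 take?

t1 = NOT 1 = 0
t2 = NOT 0 = 1
t3 = NOT 0 = 1
t4 = 1 NAND 1 = 0

0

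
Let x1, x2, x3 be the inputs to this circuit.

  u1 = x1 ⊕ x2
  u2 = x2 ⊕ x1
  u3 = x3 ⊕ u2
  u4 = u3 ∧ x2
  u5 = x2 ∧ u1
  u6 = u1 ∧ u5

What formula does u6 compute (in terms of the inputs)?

u1 = x1 ⊕ x2
u5 = x2 ∧ u1 = x2 ∧ (x1 ⊕ x2)
u6 = u1 ∧ u5 = (x1 ⊕ x2) ∧ (x2 ∧ (x1 ⊕ x2))

(x1 ⊕ x2) ∧ (x2 ∧ (x1 ⊕ x2))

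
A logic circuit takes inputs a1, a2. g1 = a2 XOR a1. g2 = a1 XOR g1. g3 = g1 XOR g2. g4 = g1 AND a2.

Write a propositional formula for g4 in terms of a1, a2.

(a2 XOR a1) AND a2

g1 = a2 XOR a1
g4 = g1 AND a2 = (a2 XOR a1) AND a2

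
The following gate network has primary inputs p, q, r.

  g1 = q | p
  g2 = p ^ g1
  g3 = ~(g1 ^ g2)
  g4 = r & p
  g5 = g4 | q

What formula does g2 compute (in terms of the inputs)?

g1 = q | p
g2 = p ^ g1 = p ^ (q | p)

p ^ (q | p)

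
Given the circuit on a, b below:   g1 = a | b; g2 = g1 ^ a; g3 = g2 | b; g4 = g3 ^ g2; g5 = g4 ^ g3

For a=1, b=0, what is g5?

g1 = 1 | 0 = 1
g2 = 1 ^ 1 = 0
g3 = 0 | 0 = 0
g4 = 0 ^ 0 = 0
g5 = 0 ^ 0 = 0

0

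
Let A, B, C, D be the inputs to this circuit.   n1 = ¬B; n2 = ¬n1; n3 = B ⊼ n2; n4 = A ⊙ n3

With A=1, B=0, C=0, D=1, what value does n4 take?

n1 = ¬0 = 1
n2 = ¬1 = 0
n3 = 0 ⊼ 0 = 1
n4 = 1 ⊙ 1 = 1

1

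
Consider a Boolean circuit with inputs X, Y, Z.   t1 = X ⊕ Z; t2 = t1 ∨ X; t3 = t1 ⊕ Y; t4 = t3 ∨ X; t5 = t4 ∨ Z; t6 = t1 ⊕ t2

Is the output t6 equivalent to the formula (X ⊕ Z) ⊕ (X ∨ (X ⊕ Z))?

t1 = X ⊕ Z
t2 = t1 ∨ X = (X ⊕ Z) ∨ X
t6 = t1 ⊕ t2 = (X ⊕ Z) ⊕ ((X ⊕ Z) ∨ X)
At X=0, Y=0, Z=0: circuit gives 0, formula gives 0.
At X=1, Y=0, Z=1: circuit gives 1, formula gives 1.
Agrees on all 8 inputs.

Yes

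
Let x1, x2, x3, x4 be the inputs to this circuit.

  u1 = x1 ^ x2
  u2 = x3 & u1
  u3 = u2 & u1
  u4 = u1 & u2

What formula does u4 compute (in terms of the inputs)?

(x1 ^ x2) & (x3 & (x1 ^ x2))

u1 = x1 ^ x2
u2 = x3 & u1 = x3 & (x1 ^ x2)
u4 = u1 & u2 = (x1 ^ x2) & (x3 & (x1 ^ x2))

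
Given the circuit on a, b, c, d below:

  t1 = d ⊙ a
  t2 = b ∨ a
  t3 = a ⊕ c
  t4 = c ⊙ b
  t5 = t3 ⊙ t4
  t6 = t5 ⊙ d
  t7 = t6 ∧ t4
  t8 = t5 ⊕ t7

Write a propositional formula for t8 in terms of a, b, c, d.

((a ⊕ c) ⊙ (c ⊙ b)) ⊕ ((((a ⊕ c) ⊙ (c ⊙ b)) ⊙ d) ∧ (c ⊙ b))

t3 = a ⊕ c
t4 = c ⊙ b
t5 = t3 ⊙ t4 = (a ⊕ c) ⊙ (c ⊙ b)
t6 = t5 ⊙ d = ((a ⊕ c) ⊙ (c ⊙ b)) ⊙ d
t7 = t6 ∧ t4 = (((a ⊕ c) ⊙ (c ⊙ b)) ⊙ d) ∧ (c ⊙ b)
t8 = t5 ⊕ t7 = ((a ⊕ c) ⊙ (c ⊙ b)) ⊕ ((((a ⊕ c) ⊙ (c ⊙ b)) ⊙ d) ∧ (c ⊙ b))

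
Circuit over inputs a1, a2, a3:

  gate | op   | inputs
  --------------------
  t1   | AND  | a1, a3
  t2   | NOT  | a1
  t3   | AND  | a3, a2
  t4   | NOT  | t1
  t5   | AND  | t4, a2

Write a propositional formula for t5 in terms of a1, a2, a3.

t1 = a1 AND a3
t4 = NOT t1 = NOT (a1 AND a3)
t5 = t4 AND a2 = NOT (a1 AND a3) AND a2

NOT (a1 AND a3) AND a2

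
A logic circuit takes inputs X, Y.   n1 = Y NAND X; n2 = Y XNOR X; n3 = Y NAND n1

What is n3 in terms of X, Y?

n1 = Y NAND X
n3 = Y NAND n1 = Y NAND (Y NAND X)

Y NAND (Y NAND X)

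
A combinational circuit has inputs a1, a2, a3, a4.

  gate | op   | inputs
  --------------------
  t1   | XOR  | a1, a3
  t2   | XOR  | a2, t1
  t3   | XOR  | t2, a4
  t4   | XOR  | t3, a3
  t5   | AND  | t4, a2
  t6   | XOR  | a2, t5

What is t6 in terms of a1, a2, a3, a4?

a2 XOR ((((a2 XOR (a1 XOR a3)) XOR a4) XOR a3) AND a2)

t1 = a1 XOR a3
t2 = a2 XOR t1 = a2 XOR (a1 XOR a3)
t3 = t2 XOR a4 = (a2 XOR (a1 XOR a3)) XOR a4
t4 = t3 XOR a3 = ((a2 XOR (a1 XOR a3)) XOR a4) XOR a3
t5 = t4 AND a2 = (((a2 XOR (a1 XOR a3)) XOR a4) XOR a3) AND a2
t6 = a2 XOR t5 = a2 XOR ((((a2 XOR (a1 XOR a3)) XOR a4) XOR a3) AND a2)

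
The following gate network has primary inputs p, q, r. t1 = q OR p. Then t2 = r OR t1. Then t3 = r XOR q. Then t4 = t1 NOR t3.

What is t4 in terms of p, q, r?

t1 = q OR p
t3 = r XOR q
t4 = t1 NOR t3 = (q OR p) NOR (r XOR q)

(q OR p) NOR (r XOR q)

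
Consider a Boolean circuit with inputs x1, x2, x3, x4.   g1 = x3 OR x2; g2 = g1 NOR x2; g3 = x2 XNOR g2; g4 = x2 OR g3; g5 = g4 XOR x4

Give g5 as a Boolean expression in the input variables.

g1 = x3 OR x2
g2 = g1 NOR x2 = (x3 OR x2) NOR x2
g3 = x2 XNOR g2 = x2 XNOR ((x3 OR x2) NOR x2)
g4 = x2 OR g3 = x2 OR (x2 XNOR ((x3 OR x2) NOR x2))
g5 = g4 XOR x4 = (x2 OR (x2 XNOR ((x3 OR x2) NOR x2))) XOR x4

(x2 OR (x2 XNOR ((x3 OR x2) NOR x2))) XOR x4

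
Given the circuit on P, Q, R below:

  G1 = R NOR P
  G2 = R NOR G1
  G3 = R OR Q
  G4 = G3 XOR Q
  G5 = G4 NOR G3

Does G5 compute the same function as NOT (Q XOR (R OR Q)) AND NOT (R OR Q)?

Yes

G3 = R OR Q
G4 = G3 XOR Q = (R OR Q) XOR Q
G5 = G4 NOR G3 = ((R OR Q) XOR Q) NOR (R OR Q)
At P=0, Q=0, R=1: circuit gives 0, formula gives 0.
At P=0, Q=0, R=0: circuit gives 1, formula gives 1.
Agrees on all 8 inputs.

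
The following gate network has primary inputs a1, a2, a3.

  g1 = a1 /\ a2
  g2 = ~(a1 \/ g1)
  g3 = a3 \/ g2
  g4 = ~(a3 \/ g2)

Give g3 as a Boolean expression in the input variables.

a3 \/ (~(a1 \/ (a1 /\ a2)))

g1 = a1 /\ a2
g2 = ~(a1 \/ g1) = ~(a1 \/ (a1 /\ a2))
g3 = a3 \/ g2 = a3 \/ (~(a1 \/ (a1 /\ a2)))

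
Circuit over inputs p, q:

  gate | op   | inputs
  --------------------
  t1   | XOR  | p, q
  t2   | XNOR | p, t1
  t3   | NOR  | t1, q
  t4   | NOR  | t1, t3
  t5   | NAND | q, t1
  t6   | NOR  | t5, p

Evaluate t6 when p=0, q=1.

t1 = 0 XOR 1 = 1
t5 = 1 NAND 1 = 0
t6 = 0 NOR 0 = 1

1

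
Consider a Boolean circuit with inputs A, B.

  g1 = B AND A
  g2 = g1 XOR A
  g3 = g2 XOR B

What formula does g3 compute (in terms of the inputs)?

g1 = B AND A
g2 = g1 XOR A = (B AND A) XOR A
g3 = g2 XOR B = ((B AND A) XOR A) XOR B

((B AND A) XOR A) XOR B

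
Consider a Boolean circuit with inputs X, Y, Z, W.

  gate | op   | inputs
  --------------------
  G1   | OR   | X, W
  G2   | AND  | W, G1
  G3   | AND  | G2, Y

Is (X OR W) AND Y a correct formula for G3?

No

G1 = X OR W
G2 = W AND G1 = W AND (X OR W)
G3 = G2 AND Y = (W AND (X OR W)) AND Y
At X=1, Y=1, Z=0, W=0: circuit gives 0, formula gives 1.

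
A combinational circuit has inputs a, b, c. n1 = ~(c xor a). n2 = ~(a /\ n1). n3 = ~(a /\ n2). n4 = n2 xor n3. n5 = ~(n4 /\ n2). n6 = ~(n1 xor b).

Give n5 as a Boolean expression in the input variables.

~(((~(a /\ (~(c xor a)))) xor (~(a /\ (~(a /\ (~(c xor a))))))) /\ (~(a /\ (~(c xor a)))))

n1 = ~(c xor a)
n2 = ~(a /\ n1) = ~(a /\ (~(c xor a)))
n3 = ~(a /\ n2) = ~(a /\ (~(a /\ (~(c xor a)))))
n4 = n2 xor n3 = (~(a /\ (~(c xor a)))) xor (~(a /\ (~(a /\ (~(c xor a))))))
n5 = ~(n4 /\ n2) = ~(((~(a /\ (~(c xor a)))) xor (~(a /\ (~(a /\ (~(c xor a))))))) /\ (~(a /\ (~(c xor a)))))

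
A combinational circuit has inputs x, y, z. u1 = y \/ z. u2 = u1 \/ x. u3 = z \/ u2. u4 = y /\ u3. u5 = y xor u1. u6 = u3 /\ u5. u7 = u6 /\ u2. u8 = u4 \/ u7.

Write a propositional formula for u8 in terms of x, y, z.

u1 = y \/ z
u2 = u1 \/ x = (y \/ z) \/ x
u3 = z \/ u2 = z \/ ((y \/ z) \/ x)
u4 = y /\ u3 = y /\ (z \/ ((y \/ z) \/ x))
u5 = y xor u1 = y xor (y \/ z)
u6 = u3 /\ u5 = (z \/ ((y \/ z) \/ x)) /\ (y xor (y \/ z))
u7 = u6 /\ u2 = ((z \/ ((y \/ z) \/ x)) /\ (y xor (y \/ z))) /\ ((y \/ z) \/ x)
u8 = u4 \/ u7 = (y /\ (z \/ ((y \/ z) \/ x))) \/ (((z \/ ((y \/ z) \/ x)) /\ (y xor (y \/ z))) /\ ((y \/ z) \/ x))

(y /\ (z \/ ((y \/ z) \/ x))) \/ (((z \/ ((y \/ z) \/ x)) /\ (y xor (y \/ z))) /\ ((y \/ z) \/ x))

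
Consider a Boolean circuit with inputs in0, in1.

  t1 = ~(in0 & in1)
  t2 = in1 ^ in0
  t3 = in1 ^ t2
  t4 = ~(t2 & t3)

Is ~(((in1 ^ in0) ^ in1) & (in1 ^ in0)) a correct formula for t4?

Yes

t2 = in1 ^ in0
t3 = in1 ^ t2 = in1 ^ (in1 ^ in0)
t4 = ~(t2 & t3) = ~((in1 ^ in0) & (in1 ^ (in1 ^ in0)))
At in0=1, in1=0: circuit gives 0, formula gives 0.
At in0=0, in1=0: circuit gives 1, formula gives 1.
Agrees on all 4 inputs.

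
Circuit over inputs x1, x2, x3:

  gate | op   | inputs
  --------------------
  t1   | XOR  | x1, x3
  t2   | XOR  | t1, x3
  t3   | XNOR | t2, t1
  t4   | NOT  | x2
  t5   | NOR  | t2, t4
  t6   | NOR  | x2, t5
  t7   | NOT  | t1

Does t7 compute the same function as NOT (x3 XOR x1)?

Yes

t1 = x1 XOR x3
t7 = NOT t1 = NOT (x1 XOR x3)
At x1=0, x2=0, x3=1: circuit gives 0, formula gives 0.
At x1=0, x2=0, x3=0: circuit gives 1, formula gives 1.
Agrees on all 8 inputs.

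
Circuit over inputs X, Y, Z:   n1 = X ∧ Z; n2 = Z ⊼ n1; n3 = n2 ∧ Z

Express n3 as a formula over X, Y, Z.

n1 = X ∧ Z
n2 = Z ⊼ n1 = Z ⊼ (X ∧ Z)
n3 = n2 ∧ Z = (Z ⊼ (X ∧ Z)) ∧ Z

(Z ⊼ (X ∧ Z)) ∧ Z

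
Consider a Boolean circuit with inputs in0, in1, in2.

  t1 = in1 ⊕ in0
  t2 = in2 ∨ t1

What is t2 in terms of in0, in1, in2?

in2 ∨ (in1 ⊕ in0)

t1 = in1 ⊕ in0
t2 = in2 ∨ t1 = in2 ∨ (in1 ⊕ in0)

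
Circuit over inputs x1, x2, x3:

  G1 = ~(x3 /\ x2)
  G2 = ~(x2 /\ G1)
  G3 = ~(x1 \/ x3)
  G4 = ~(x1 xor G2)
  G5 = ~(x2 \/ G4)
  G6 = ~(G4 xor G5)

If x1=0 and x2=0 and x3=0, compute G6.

0

G1 = ~(0 /\ 0) = 1
G2 = ~(0 /\ 1) = 1
G4 = ~(0 xor 1) = 0
G5 = ~(0 \/ 0) = 1
G6 = ~(0 xor 1) = 0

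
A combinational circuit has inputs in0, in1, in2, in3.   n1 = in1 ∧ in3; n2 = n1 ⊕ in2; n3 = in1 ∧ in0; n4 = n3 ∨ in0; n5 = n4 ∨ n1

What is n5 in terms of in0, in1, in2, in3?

((in1 ∧ in0) ∨ in0) ∨ (in1 ∧ in3)

n1 = in1 ∧ in3
n3 = in1 ∧ in0
n4 = n3 ∨ in0 = (in1 ∧ in0) ∨ in0
n5 = n4 ∨ n1 = ((in1 ∧ in0) ∨ in0) ∨ (in1 ∧ in3)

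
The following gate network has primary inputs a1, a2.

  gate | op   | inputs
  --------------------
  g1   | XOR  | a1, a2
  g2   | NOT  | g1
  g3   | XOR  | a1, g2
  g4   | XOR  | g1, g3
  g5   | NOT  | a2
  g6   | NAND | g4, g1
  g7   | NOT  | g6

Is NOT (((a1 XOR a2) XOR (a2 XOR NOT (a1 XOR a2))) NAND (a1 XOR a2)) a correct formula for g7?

g1 = a1 XOR a2
g2 = NOT g1 = NOT (a1 XOR a2)
g3 = a1 XOR g2 = a1 XOR NOT (a1 XOR a2)
g4 = g1 XOR g3 = (a1 XOR a2) XOR (a1 XOR NOT (a1 XOR a2))
g6 = g4 NAND g1 = ((a1 XOR a2) XOR (a1 XOR NOT (a1 XOR a2))) NAND (a1 XOR a2)
g7 = NOT g6 = NOT (((a1 XOR a2) XOR (a1 XOR NOT (a1 XOR a2))) NAND (a1 XOR a2))
At a1=0, a2=1: circuit gives 1, formula gives 0.

No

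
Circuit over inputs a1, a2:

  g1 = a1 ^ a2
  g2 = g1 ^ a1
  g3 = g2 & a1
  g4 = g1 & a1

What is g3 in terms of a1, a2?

((a1 ^ a2) ^ a1) & a1

g1 = a1 ^ a2
g2 = g1 ^ a1 = (a1 ^ a2) ^ a1
g3 = g2 & a1 = ((a1 ^ a2) ^ a1) & a1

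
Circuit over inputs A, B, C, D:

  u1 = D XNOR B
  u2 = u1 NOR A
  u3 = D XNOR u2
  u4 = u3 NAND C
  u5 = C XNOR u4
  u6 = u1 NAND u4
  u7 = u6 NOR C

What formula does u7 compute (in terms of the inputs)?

u1 = D XNOR B
u2 = u1 NOR A = (D XNOR B) NOR A
u3 = D XNOR u2 = D XNOR ((D XNOR B) NOR A)
u4 = u3 NAND C = (D XNOR ((D XNOR B) NOR A)) NAND C
u6 = u1 NAND u4 = (D XNOR B) NAND ((D XNOR ((D XNOR B) NOR A)) NAND C)
u7 = u6 NOR C = ((D XNOR B) NAND ((D XNOR ((D XNOR B) NOR A)) NAND C)) NOR C

((D XNOR B) NAND ((D XNOR ((D XNOR B) NOR A)) NAND C)) NOR C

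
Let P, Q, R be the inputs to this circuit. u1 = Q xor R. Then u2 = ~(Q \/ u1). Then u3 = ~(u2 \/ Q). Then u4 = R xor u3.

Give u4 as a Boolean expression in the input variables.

u1 = Q xor R
u2 = ~(Q \/ u1) = ~(Q \/ (Q xor R))
u3 = ~(u2 \/ Q) = ~((~(Q \/ (Q xor R))) \/ Q)
u4 = R xor u3 = R xor (~((~(Q \/ (Q xor R))) \/ Q))

R xor (~((~(Q \/ (Q xor R))) \/ Q))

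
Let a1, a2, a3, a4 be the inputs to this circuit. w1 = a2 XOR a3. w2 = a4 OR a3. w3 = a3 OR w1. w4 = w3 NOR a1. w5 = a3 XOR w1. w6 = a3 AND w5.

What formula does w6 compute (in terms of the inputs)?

w1 = a2 XOR a3
w5 = a3 XOR w1 = a3 XOR (a2 XOR a3)
w6 = a3 AND w5 = a3 AND (a3 XOR (a2 XOR a3))

a3 AND (a3 XOR (a2 XOR a3))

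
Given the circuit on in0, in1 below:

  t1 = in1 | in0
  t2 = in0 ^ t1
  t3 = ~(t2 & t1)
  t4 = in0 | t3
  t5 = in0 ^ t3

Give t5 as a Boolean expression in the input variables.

t1 = in1 | in0
t2 = in0 ^ t1 = in0 ^ (in1 | in0)
t3 = ~(t2 & t1) = ~((in0 ^ (in1 | in0)) & (in1 | in0))
t5 = in0 ^ t3 = in0 ^ (~((in0 ^ (in1 | in0)) & (in1 | in0)))

in0 ^ (~((in0 ^ (in1 | in0)) & (in1 | in0)))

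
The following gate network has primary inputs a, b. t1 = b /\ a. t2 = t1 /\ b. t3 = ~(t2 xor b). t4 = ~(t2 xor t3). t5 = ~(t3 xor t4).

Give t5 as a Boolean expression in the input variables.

~((~(((b /\ a) /\ b) xor b)) xor (~(((b /\ a) /\ b) xor (~(((b /\ a) /\ b) xor b)))))

t1 = b /\ a
t2 = t1 /\ b = (b /\ a) /\ b
t3 = ~(t2 xor b) = ~(((b /\ a) /\ b) xor b)
t4 = ~(t2 xor t3) = ~(((b /\ a) /\ b) xor (~(((b /\ a) /\ b) xor b)))
t5 = ~(t3 xor t4) = ~((~(((b /\ a) /\ b) xor b)) xor (~(((b /\ a) /\ b) xor (~(((b /\ a) /\ b) xor b)))))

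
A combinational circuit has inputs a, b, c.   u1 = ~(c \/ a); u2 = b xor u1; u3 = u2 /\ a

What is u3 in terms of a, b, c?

(b xor (~(c \/ a))) /\ a

u1 = ~(c \/ a)
u2 = b xor u1 = b xor (~(c \/ a))
u3 = u2 /\ a = (b xor (~(c \/ a))) /\ a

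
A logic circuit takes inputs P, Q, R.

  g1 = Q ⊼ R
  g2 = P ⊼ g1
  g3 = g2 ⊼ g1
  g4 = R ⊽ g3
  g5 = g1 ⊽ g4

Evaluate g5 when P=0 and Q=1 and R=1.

g1 = 1 ⊼ 1 = 0
g2 = 0 ⊼ 0 = 1
g3 = 1 ⊼ 0 = 1
g4 = 1 ⊽ 1 = 0
g5 = 0 ⊽ 0 = 1

1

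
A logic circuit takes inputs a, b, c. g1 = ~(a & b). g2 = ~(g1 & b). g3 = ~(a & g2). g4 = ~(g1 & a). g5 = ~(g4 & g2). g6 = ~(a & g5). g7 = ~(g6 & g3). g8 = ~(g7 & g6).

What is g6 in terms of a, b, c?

g1 = ~(a & b)
g2 = ~(g1 & b) = ~((~(a & b)) & b)
g4 = ~(g1 & a) = ~((~(a & b)) & a)
g5 = ~(g4 & g2) = ~((~((~(a & b)) & a)) & (~((~(a & b)) & b)))
g6 = ~(a & g5) = ~(a & (~((~((~(a & b)) & a)) & (~((~(a & b)) & b)))))

~(a & (~((~((~(a & b)) & a)) & (~((~(a & b)) & b)))))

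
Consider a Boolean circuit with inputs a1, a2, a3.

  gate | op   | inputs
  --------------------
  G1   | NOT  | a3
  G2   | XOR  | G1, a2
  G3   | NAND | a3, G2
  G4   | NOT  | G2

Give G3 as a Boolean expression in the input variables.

a3 NAND (NOT a3 XOR a2)

G1 = NOT a3
G2 = G1 XOR a2 = NOT a3 XOR a2
G3 = a3 NAND G2 = a3 NAND (NOT a3 XOR a2)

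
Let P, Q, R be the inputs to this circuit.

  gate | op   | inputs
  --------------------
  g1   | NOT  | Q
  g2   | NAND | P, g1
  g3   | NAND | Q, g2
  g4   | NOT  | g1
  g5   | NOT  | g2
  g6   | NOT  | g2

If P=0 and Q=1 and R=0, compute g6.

g1 = NOT 1 = 0
g2 = 0 NAND 0 = 1
g6 = NOT 1 = 0

0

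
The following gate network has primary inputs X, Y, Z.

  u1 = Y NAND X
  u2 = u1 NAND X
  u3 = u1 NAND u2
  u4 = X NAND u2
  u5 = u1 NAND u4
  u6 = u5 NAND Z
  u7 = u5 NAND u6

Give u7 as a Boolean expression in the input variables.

((Y NAND X) NAND (X NAND ((Y NAND X) NAND X))) NAND (((Y NAND X) NAND (X NAND ((Y NAND X) NAND X))) NAND Z)

u1 = Y NAND X
u2 = u1 NAND X = (Y NAND X) NAND X
u4 = X NAND u2 = X NAND ((Y NAND X) NAND X)
u5 = u1 NAND u4 = (Y NAND X) NAND (X NAND ((Y NAND X) NAND X))
u6 = u5 NAND Z = ((Y NAND X) NAND (X NAND ((Y NAND X) NAND X))) NAND Z
u7 = u5 NAND u6 = ((Y NAND X) NAND (X NAND ((Y NAND X) NAND X))) NAND (((Y NAND X) NAND (X NAND ((Y NAND X) NAND X))) NAND Z)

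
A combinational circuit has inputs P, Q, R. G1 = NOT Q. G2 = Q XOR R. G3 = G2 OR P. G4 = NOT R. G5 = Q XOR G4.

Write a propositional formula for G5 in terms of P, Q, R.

Q XOR NOT R

G4 = NOT R
G5 = Q XOR G4 = Q XOR NOT R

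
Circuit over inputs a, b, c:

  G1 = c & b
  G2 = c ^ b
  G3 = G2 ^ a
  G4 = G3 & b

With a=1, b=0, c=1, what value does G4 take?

G2 = 1 ^ 0 = 1
G3 = 1 ^ 1 = 0
G4 = 0 & 0 = 0

0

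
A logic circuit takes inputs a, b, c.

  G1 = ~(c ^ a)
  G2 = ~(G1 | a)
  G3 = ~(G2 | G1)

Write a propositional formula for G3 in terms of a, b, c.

~((~((~(c ^ a)) | a)) | (~(c ^ a)))

G1 = ~(c ^ a)
G2 = ~(G1 | a) = ~((~(c ^ a)) | a)
G3 = ~(G2 | G1) = ~((~((~(c ^ a)) | a)) | (~(c ^ a)))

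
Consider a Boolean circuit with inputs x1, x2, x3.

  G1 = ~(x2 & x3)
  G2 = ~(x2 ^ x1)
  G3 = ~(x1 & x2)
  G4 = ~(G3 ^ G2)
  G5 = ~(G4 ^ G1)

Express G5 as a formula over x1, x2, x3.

~((~((~(x1 & x2)) ^ (~(x2 ^ x1)))) ^ (~(x2 & x3)))

G1 = ~(x2 & x3)
G2 = ~(x2 ^ x1)
G3 = ~(x1 & x2)
G4 = ~(G3 ^ G2) = ~((~(x1 & x2)) ^ (~(x2 ^ x1)))
G5 = ~(G4 ^ G1) = ~((~((~(x1 & x2)) ^ (~(x2 ^ x1)))) ^ (~(x2 & x3)))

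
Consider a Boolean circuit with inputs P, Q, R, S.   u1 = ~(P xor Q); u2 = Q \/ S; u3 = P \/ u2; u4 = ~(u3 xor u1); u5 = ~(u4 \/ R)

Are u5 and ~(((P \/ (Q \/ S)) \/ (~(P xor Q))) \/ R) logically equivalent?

u1 = ~(P xor Q)
u2 = Q \/ S
u3 = P \/ u2 = P \/ (Q \/ S)
u4 = ~(u3 xor u1) = ~((P \/ (Q \/ S)) xor (~(P xor Q)))
u5 = ~(u4 \/ R) = ~((~((P \/ (Q \/ S)) xor (~(P xor Q)))) \/ R)
At P=0, Q=0, R=0, S=0: circuit gives 1, formula gives 0.

No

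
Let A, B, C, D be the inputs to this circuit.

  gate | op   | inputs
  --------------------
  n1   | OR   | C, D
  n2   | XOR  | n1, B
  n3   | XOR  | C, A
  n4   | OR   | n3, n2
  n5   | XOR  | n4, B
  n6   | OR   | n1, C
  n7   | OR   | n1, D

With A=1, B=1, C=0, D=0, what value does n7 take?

0

n1 = 0 OR 0 = 0
n7 = 0 OR 0 = 0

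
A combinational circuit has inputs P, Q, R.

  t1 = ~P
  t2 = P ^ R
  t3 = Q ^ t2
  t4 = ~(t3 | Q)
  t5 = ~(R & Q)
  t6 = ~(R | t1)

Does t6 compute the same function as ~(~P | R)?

t1 = ~P
t6 = ~(R | t1) = ~(R | ~P)
At P=0, Q=0, R=0: circuit gives 0, formula gives 0.
At P=1, Q=0, R=0: circuit gives 1, formula gives 1.
Agrees on all 8 inputs.

Yes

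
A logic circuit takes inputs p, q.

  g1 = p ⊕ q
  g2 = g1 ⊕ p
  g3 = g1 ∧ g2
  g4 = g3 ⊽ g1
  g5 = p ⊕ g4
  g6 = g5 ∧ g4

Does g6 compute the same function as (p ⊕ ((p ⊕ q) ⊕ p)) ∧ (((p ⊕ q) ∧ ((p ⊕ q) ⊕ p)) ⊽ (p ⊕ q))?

No

g1 = p ⊕ q
g2 = g1 ⊕ p = (p ⊕ q) ⊕ p
g3 = g1 ∧ g2 = (p ⊕ q) ∧ ((p ⊕ q) ⊕ p)
g4 = g3 ⊽ g1 = ((p ⊕ q) ∧ ((p ⊕ q) ⊕ p)) ⊽ (p ⊕ q)
g5 = p ⊕ g4 = p ⊕ (((p ⊕ q) ∧ ((p ⊕ q) ⊕ p)) ⊽ (p ⊕ q))
g6 = g5 ∧ g4 = (p ⊕ (((p ⊕ q) ∧ ((p ⊕ q) ⊕ p)) ⊽ (p ⊕ q))) ∧ (((p ⊕ q) ∧ ((p ⊕ q) ⊕ p)) ⊽ (p ⊕ q))
At p=0, q=0: circuit gives 1, formula gives 0.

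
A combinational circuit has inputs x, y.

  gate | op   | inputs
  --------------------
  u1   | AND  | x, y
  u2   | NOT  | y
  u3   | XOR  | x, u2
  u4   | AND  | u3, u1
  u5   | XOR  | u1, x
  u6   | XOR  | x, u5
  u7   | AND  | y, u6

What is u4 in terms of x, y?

(x XOR NOT y) AND (x AND y)

u1 = x AND y
u2 = NOT y
u3 = x XOR u2 = x XOR NOT y
u4 = u3 AND u1 = (x XOR NOT y) AND (x AND y)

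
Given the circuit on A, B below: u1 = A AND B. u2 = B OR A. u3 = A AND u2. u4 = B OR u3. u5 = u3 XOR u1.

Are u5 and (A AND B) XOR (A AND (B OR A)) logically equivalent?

Yes

u1 = A AND B
u2 = B OR A
u3 = A AND u2 = A AND (B OR A)
u5 = u3 XOR u1 = (A AND (B OR A)) XOR (A AND B)
At A=0, B=0: circuit gives 0, formula gives 0.
At A=1, B=0: circuit gives 1, formula gives 1.
Agrees on all 4 inputs.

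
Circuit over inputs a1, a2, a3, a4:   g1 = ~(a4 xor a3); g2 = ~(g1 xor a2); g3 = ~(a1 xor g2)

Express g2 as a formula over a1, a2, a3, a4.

~((~(a4 xor a3)) xor a2)

g1 = ~(a4 xor a3)
g2 = ~(g1 xor a2) = ~((~(a4 xor a3)) xor a2)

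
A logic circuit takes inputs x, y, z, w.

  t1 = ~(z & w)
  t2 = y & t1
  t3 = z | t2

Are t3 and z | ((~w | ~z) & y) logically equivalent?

Yes

t1 = ~(z & w)
t2 = y & t1 = y & (~(z & w))
t3 = z | t2 = z | (y & (~(z & w)))
At x=0, y=0, z=0, w=0: circuit gives 0, formula gives 0.
At x=0, y=0, z=1, w=0: circuit gives 1, formula gives 1.
Agrees on all 16 inputs.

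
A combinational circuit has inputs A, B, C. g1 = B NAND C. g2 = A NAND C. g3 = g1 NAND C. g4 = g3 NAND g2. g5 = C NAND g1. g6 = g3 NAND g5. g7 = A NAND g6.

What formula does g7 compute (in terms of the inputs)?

g1 = B NAND C
g3 = g1 NAND C = (B NAND C) NAND C
g5 = C NAND g1 = C NAND (B NAND C)
g6 = g3 NAND g5 = ((B NAND C) NAND C) NAND (C NAND (B NAND C))
g7 = A NAND g6 = A NAND (((B NAND C) NAND C) NAND (C NAND (B NAND C)))

A NAND (((B NAND C) NAND C) NAND (C NAND (B NAND C)))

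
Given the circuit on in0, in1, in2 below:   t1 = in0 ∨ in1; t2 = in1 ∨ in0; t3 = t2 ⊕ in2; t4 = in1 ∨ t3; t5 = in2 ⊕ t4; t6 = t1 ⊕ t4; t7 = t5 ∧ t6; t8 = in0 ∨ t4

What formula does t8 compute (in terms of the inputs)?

t2 = in1 ∨ in0
t3 = t2 ⊕ in2 = (in1 ∨ in0) ⊕ in2
t4 = in1 ∨ t3 = in1 ∨ ((in1 ∨ in0) ⊕ in2)
t8 = in0 ∨ t4 = in0 ∨ (in1 ∨ ((in1 ∨ in0) ⊕ in2))

in0 ∨ (in1 ∨ ((in1 ∨ in0) ⊕ in2))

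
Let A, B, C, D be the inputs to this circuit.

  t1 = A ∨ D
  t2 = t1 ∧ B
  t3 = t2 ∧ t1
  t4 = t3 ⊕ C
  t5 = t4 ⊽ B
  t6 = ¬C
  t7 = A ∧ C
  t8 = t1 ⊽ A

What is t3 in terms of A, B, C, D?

((A ∨ D) ∧ B) ∧ (A ∨ D)

t1 = A ∨ D
t2 = t1 ∧ B = (A ∨ D) ∧ B
t3 = t2 ∧ t1 = ((A ∨ D) ∧ B) ∧ (A ∨ D)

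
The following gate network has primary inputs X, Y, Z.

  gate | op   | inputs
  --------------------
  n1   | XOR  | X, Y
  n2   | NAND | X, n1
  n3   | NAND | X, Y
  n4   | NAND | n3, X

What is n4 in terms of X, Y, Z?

(X NAND Y) NAND X

n3 = X NAND Y
n4 = n3 NAND X = (X NAND Y) NAND X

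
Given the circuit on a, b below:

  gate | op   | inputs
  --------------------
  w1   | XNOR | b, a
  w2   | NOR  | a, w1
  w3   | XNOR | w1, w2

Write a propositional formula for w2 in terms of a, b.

a NOR (b XNOR a)

w1 = b XNOR a
w2 = a NOR w1 = a NOR (b XNOR a)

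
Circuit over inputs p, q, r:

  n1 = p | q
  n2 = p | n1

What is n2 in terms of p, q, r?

n1 = p | q
n2 = p | n1 = p | (p | q)

p | (p | q)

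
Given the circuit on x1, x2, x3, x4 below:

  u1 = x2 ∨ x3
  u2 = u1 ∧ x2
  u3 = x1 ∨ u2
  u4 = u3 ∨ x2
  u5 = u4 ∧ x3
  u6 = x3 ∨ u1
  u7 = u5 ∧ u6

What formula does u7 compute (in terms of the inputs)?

(((x1 ∨ ((x2 ∨ x3) ∧ x2)) ∨ x2) ∧ x3) ∧ (x3 ∨ (x2 ∨ x3))

u1 = x2 ∨ x3
u2 = u1 ∧ x2 = (x2 ∨ x3) ∧ x2
u3 = x1 ∨ u2 = x1 ∨ ((x2 ∨ x3) ∧ x2)
u4 = u3 ∨ x2 = (x1 ∨ ((x2 ∨ x3) ∧ x2)) ∨ x2
u5 = u4 ∧ x3 = ((x1 ∨ ((x2 ∨ x3) ∧ x2)) ∨ x2) ∧ x3
u6 = x3 ∨ u1 = x3 ∨ (x2 ∨ x3)
u7 = u5 ∧ u6 = (((x1 ∨ ((x2 ∨ x3) ∧ x2)) ∨ x2) ∧ x3) ∧ (x3 ∨ (x2 ∨ x3))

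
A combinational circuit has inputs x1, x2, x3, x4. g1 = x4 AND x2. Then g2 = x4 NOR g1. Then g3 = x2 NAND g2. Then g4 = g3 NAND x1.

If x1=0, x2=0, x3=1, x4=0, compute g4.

g1 = 0 AND 0 = 0
g2 = 0 NOR 0 = 1
g3 = 0 NAND 1 = 1
g4 = 1 NAND 0 = 1

1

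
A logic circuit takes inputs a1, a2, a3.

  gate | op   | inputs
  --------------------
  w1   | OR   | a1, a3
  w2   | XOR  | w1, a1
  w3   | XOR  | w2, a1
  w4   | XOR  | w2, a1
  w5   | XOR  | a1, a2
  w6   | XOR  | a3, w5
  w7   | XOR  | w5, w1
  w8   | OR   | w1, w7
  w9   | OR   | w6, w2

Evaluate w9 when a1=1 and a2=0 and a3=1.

w1 = 1 OR 1 = 1
w2 = 1 XOR 1 = 0
w5 = 1 XOR 0 = 1
w6 = 1 XOR 1 = 0
w9 = 0 OR 0 = 0

0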